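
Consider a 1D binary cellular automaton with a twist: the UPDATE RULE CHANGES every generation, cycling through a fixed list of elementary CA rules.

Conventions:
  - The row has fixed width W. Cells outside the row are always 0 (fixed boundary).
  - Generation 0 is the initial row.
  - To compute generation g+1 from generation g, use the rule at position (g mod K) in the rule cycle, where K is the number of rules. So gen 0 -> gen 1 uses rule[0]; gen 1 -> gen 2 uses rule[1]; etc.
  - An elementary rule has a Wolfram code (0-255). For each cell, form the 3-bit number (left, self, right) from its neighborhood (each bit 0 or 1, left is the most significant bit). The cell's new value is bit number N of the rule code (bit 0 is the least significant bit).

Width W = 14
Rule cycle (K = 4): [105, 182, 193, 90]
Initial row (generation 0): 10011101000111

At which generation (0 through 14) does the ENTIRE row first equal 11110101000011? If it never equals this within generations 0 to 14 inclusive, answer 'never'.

Gen 0: 10011101000111
Gen 1 (rule 105): 00010110010101
Gen 2 (rule 182): 00111001111111
Gen 3 (rule 193): 10011000111111
Gen 4 (rule 90): 01111101100001
Gen 5 (rule 105): 01000111101100
Gen 6 (rule 182): 11101011010010
Gen 7 (rule 193): 01100001000000
Gen 8 (rule 90): 11110010100000
Gen 9 (rule 105): 10010001001111
Gen 10 (rule 182): 11111011110110
Gen 11 (rule 193): 01111001110010
Gen 12 (rule 90): 11001111011101
Gen 13 (rule 105): 11001001110110
Gen 14 (rule 182): 00111110101001

Answer: never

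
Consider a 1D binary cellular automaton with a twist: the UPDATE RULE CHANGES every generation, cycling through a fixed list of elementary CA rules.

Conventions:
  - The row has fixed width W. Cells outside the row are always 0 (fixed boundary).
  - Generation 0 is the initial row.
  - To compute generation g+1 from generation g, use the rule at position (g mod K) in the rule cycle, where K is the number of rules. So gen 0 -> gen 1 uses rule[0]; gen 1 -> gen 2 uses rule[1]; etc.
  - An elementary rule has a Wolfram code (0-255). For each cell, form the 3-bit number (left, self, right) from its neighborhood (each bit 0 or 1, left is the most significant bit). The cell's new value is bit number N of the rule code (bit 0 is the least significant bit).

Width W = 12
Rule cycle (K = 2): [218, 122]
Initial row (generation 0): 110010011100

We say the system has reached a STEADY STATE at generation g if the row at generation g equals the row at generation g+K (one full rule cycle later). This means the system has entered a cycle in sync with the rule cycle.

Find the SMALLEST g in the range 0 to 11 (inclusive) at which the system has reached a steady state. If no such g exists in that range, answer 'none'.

Answer: none

Derivation:
Gen 0: 110010011100
Gen 1 (rule 218): 111101111110
Gen 2 (rule 122): 100111000011
Gen 3 (rule 218): 011111100111
Gen 4 (rule 122): 110000111101
Gen 5 (rule 218): 111001111100
Gen 6 (rule 122): 101111000110
Gen 7 (rule 218): 001111101111
Gen 8 (rule 122): 011000111001
Gen 9 (rule 218): 111101111110
Gen 10 (rule 122): 100111000011
Gen 11 (rule 218): 011111100111
Gen 12 (rule 122): 110000111101
Gen 13 (rule 218): 111001111100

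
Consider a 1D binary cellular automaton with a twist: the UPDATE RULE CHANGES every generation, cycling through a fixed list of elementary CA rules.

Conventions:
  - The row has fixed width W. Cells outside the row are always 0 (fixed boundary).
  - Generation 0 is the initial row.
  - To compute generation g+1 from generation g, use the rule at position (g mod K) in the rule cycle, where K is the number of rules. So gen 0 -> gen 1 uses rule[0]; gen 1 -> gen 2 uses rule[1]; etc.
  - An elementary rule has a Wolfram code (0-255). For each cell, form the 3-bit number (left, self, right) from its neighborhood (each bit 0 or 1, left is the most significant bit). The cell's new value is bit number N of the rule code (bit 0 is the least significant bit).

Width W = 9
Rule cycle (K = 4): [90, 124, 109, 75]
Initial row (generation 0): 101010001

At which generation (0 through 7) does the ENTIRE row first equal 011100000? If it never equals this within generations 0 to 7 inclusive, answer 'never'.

Gen 0: 101010001
Gen 1 (rule 90): 000001010
Gen 2 (rule 124): 000001111
Gen 3 (rule 109): 111101001
Gen 4 (rule 75): 100100010
Gen 5 (rule 90): 011010101
Gen 6 (rule 124): 011111111
Gen 7 (rule 109): 010000001

Answer: never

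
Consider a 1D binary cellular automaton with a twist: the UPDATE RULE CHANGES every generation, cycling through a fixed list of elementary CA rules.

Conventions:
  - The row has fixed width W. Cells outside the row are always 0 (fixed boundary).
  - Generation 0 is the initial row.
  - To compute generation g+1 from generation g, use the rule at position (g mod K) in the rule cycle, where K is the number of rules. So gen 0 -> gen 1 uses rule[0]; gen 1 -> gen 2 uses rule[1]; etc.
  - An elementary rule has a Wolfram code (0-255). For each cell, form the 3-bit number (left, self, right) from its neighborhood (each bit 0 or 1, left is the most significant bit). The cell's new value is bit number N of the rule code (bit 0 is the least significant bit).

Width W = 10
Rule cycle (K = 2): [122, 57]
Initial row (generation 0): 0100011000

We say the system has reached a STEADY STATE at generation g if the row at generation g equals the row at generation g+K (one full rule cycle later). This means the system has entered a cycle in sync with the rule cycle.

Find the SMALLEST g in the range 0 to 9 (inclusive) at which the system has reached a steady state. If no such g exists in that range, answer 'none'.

Answer: none

Derivation:
Gen 0: 0100011000
Gen 1 (rule 122): 1010111100
Gen 2 (rule 57): 0101100011
Gen 3 (rule 122): 1011110111
Gen 4 (rule 57): 0110001100
Gen 5 (rule 122): 1111011110
Gen 6 (rule 57): 1000110001
Gen 7 (rule 122): 0101111010
Gen 8 (rule 57): 0011000101
Gen 9 (rule 122): 0111101010
Gen 10 (rule 57): 0100010101
Gen 11 (rule 122): 1010101010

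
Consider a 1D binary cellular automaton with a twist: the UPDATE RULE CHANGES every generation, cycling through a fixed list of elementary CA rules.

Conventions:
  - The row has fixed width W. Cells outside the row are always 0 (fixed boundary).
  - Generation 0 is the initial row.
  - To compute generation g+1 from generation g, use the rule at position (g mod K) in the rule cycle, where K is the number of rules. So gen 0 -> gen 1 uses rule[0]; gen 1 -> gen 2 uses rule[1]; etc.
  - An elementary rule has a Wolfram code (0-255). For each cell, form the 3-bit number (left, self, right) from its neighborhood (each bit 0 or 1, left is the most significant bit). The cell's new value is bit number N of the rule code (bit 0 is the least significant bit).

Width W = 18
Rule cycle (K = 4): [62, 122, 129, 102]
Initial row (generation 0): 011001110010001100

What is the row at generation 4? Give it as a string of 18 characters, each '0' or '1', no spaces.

Gen 0: 011001110010001100
Gen 1 (rule 62): 110111001111011010
Gen 2 (rule 122): 111101111001111101
Gen 3 (rule 129): 011000110000111000
Gen 4 (rule 102): 101001010001001000

Answer: 101001010001001000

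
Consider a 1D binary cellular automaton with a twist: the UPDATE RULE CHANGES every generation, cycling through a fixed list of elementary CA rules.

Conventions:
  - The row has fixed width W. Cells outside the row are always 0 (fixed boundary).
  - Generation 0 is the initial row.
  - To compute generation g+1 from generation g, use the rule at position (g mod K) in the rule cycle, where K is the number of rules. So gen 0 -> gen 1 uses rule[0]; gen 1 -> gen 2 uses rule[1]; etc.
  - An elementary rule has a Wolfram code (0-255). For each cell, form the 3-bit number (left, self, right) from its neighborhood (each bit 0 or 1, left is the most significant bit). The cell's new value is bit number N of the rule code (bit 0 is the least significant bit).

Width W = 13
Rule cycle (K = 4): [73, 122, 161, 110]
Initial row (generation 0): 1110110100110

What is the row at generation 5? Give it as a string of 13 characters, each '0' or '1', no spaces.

Gen 0: 1110110100110
Gen 1 (rule 73): 1010110000110
Gen 2 (rule 122): 0101111001111
Gen 3 (rule 161): 0010110000110
Gen 4 (rule 110): 0111110001110
Gen 5 (rule 73): 0100010101010

Answer: 0100010101010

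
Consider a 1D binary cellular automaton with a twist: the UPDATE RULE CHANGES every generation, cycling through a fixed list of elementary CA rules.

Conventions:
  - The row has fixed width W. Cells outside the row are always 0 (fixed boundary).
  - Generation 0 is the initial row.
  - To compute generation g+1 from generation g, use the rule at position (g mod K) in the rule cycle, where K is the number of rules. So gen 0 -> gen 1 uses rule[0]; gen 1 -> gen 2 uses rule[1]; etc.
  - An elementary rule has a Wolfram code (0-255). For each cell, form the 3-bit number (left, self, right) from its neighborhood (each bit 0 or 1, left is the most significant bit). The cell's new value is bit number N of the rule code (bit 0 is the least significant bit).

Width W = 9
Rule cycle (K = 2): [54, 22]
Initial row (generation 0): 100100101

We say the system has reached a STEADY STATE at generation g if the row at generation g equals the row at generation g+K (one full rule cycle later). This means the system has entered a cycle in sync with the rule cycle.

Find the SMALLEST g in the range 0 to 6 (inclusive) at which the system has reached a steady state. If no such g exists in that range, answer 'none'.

Answer: 2

Derivation:
Gen 0: 100100101
Gen 1 (rule 54): 111111111
Gen 2 (rule 22): 000000000
Gen 3 (rule 54): 000000000
Gen 4 (rule 22): 000000000
Gen 5 (rule 54): 000000000
Gen 6 (rule 22): 000000000
Gen 7 (rule 54): 000000000
Gen 8 (rule 22): 000000000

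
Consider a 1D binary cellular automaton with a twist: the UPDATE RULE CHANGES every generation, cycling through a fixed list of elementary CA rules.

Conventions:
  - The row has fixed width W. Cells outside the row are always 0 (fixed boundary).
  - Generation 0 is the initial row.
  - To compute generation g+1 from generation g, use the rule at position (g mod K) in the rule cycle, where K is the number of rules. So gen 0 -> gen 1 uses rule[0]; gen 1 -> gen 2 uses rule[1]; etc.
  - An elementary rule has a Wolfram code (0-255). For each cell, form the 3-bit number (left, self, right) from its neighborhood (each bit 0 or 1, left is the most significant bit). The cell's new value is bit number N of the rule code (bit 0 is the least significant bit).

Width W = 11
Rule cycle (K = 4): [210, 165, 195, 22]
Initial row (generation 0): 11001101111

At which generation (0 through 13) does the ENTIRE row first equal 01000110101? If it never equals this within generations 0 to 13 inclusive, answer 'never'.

Gen 0: 11001101111
Gen 1 (rule 210): 01110100111
Gen 2 (rule 165): 00101100010
Gen 3 (rule 195): 11000101100
Gen 4 (rule 22): 00101100010
Gen 5 (rule 210): 01000110101
Gen 6 (rule 165): 01010001111
Gen 7 (rule 195): 10000110111
Gen 8 (rule 22): 11001000000
Gen 9 (rule 210): 01110100000
Gen 10 (rule 165): 00101101111
Gen 11 (rule 195): 11000100111
Gen 12 (rule 22): 00101111000
Gen 13 (rule 210): 01000111100

Answer: 5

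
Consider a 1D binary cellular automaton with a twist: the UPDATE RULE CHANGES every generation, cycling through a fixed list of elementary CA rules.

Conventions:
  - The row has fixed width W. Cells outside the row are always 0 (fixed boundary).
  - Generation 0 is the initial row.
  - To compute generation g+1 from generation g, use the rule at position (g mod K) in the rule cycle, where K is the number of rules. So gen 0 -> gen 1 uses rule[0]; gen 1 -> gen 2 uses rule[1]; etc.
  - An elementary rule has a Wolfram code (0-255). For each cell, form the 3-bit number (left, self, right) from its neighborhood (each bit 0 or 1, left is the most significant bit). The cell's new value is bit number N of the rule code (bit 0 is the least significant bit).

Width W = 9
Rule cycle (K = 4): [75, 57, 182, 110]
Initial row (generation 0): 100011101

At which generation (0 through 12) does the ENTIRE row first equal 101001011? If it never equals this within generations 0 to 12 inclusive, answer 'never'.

Answer: 2

Derivation:
Gen 0: 100011101
Gen 1 (rule 75): 001110100
Gen 2 (rule 57): 101001011
Gen 3 (rule 182): 111111100
Gen 4 (rule 110): 100000100
Gen 5 (rule 75): 001111001
Gen 6 (rule 57): 101000100
Gen 7 (rule 182): 111101110
Gen 8 (rule 110): 100111010
Gen 9 (rule 75): 001101000
Gen 10 (rule 57): 101010111
Gen 11 (rule 182): 111111010
Gen 12 (rule 110): 100001110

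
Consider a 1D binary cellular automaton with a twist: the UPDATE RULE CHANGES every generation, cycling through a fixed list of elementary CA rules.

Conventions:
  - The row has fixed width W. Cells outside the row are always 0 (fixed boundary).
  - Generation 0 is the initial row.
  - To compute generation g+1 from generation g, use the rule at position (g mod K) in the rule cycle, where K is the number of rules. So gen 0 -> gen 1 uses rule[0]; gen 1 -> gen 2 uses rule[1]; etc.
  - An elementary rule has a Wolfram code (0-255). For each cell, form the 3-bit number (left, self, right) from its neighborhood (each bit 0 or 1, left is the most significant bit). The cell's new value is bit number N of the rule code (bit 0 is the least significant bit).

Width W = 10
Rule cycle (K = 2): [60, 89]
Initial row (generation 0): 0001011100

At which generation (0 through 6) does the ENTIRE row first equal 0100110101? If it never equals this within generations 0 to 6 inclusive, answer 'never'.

Answer: never

Derivation:
Gen 0: 0001011100
Gen 1 (rule 60): 0001110010
Gen 2 (rule 89): 1101011001
Gen 3 (rule 60): 1011110101
Gen 4 (rule 89): 0010010000
Gen 5 (rule 60): 0011011000
Gen 6 (rule 89): 1011011111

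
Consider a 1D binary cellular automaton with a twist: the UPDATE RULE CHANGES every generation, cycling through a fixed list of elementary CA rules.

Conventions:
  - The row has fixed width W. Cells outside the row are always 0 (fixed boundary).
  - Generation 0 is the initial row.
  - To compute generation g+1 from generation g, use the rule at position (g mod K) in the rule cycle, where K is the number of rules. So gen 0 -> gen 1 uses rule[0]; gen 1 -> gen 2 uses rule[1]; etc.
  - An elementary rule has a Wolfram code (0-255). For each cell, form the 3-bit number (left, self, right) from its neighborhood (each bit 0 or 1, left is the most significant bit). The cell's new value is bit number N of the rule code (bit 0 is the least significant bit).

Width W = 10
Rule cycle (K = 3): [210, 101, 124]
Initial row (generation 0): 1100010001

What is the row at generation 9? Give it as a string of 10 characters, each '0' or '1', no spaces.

Gen 0: 1100010001
Gen 1 (rule 210): 0110101010
Gen 2 (rule 101): 0011111110
Gen 3 (rule 124): 0010000011
Gen 4 (rule 210): 0101000101
Gen 5 (rule 101): 0111010111
Gen 6 (rule 124): 0101111101
Gen 7 (rule 210): 1000111100
Gen 8 (rule 101): 1010000101
Gen 9 (rule 124): 1111000111

Answer: 1111000111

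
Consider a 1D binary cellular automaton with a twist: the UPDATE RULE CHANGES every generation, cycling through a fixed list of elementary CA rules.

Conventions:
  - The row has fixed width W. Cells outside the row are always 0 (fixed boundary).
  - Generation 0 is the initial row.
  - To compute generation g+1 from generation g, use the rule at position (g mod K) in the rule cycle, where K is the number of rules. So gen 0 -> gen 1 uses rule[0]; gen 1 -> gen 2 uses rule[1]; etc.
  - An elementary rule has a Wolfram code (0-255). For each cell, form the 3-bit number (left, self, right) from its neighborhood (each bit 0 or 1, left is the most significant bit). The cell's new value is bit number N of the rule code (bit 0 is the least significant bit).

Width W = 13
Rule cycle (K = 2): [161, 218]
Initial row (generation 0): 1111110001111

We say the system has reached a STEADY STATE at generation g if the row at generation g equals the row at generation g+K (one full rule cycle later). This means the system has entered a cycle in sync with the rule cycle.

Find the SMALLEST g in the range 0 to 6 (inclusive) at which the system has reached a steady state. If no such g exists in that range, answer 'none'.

Gen 0: 1111110001111
Gen 1 (rule 161): 0111100100110
Gen 2 (rule 218): 1111111011111
Gen 3 (rule 161): 0111110101110
Gen 4 (rule 218): 1111110001111
Gen 5 (rule 161): 0111100100110
Gen 6 (rule 218): 1111111011111
Gen 7 (rule 161): 0111110101110
Gen 8 (rule 218): 1111110001111

Answer: none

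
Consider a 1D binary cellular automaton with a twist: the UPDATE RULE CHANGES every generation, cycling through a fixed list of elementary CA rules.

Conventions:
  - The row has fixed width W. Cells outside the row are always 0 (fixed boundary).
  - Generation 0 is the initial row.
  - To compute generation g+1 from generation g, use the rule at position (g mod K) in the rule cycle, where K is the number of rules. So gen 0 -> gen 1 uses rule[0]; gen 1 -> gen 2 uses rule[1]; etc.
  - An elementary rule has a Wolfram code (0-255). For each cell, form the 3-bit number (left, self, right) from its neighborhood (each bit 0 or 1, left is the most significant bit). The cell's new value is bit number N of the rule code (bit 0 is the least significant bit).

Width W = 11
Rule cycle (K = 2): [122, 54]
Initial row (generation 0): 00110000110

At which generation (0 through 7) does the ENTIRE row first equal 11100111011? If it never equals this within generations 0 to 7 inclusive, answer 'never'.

Gen 0: 00110000110
Gen 1 (rule 122): 01111001111
Gen 2 (rule 54): 10000110000
Gen 3 (rule 122): 01001111000
Gen 4 (rule 54): 11110000100
Gen 5 (rule 122): 10011001010
Gen 6 (rule 54): 11100111111
Gen 7 (rule 122): 10111100001

Answer: never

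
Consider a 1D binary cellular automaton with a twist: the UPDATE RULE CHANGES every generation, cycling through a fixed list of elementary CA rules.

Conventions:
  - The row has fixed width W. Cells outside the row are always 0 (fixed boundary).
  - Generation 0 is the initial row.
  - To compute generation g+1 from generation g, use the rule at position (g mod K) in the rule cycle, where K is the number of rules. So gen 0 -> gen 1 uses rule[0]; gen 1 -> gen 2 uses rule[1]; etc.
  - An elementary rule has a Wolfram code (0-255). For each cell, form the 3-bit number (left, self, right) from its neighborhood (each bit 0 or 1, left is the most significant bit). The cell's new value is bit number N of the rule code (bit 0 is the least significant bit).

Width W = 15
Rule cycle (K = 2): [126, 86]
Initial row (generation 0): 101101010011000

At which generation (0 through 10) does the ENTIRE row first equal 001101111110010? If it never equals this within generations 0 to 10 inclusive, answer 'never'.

Answer: never

Derivation:
Gen 0: 101101010011000
Gen 1 (rule 126): 111111111111100
Gen 2 (rule 86): 000000000000110
Gen 3 (rule 126): 000000000001111
Gen 4 (rule 86): 000000000010001
Gen 5 (rule 126): 000000000111011
Gen 6 (rule 86): 000000001001001
Gen 7 (rule 126): 000000011111111
Gen 8 (rule 86): 000000100000001
Gen 9 (rule 126): 000001110000011
Gen 10 (rule 86): 000010011000101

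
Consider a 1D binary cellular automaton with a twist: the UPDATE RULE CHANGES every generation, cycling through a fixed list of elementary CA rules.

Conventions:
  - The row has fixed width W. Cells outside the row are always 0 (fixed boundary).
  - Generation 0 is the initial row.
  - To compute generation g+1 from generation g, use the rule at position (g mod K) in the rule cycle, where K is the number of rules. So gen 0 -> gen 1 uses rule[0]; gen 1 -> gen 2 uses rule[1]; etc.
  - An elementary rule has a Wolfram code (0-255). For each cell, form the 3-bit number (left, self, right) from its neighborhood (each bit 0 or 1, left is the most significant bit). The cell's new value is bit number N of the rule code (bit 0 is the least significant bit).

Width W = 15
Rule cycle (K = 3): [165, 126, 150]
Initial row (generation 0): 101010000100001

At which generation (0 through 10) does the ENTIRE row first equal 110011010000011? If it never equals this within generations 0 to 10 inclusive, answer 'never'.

Answer: never

Derivation:
Gen 0: 101010000100001
Gen 1 (rule 165): 111110110101101
Gen 2 (rule 126): 100011111111111
Gen 3 (rule 150): 110101111111110
Gen 4 (rule 165): 001110111111100
Gen 5 (rule 126): 011011100000110
Gen 6 (rule 150): 100001010001001
Gen 7 (rule 165): 101101110101001
Gen 8 (rule 126): 111111011111111
Gen 9 (rule 150): 011110001111110
Gen 10 (rule 165): 001100100111100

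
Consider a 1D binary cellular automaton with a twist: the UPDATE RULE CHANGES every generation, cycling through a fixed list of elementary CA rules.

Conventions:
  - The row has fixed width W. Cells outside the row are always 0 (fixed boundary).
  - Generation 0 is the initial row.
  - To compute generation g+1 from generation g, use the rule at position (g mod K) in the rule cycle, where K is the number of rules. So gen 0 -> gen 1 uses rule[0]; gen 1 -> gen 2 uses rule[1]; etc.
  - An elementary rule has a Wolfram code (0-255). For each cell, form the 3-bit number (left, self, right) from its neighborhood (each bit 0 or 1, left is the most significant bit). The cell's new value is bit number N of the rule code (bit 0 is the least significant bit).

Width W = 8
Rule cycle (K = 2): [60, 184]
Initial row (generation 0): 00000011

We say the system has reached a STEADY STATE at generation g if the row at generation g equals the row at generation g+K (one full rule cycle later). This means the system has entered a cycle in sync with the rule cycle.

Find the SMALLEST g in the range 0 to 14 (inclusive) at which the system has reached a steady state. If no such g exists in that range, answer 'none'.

Gen 0: 00000011
Gen 1 (rule 60): 00000010
Gen 2 (rule 184): 00000001
Gen 3 (rule 60): 00000001
Gen 4 (rule 184): 00000000
Gen 5 (rule 60): 00000000
Gen 6 (rule 184): 00000000
Gen 7 (rule 60): 00000000
Gen 8 (rule 184): 00000000
Gen 9 (rule 60): 00000000
Gen 10 (rule 184): 00000000
Gen 11 (rule 60): 00000000
Gen 12 (rule 184): 00000000
Gen 13 (rule 60): 00000000
Gen 14 (rule 184): 00000000
Gen 15 (rule 60): 00000000
Gen 16 (rule 184): 00000000

Answer: 4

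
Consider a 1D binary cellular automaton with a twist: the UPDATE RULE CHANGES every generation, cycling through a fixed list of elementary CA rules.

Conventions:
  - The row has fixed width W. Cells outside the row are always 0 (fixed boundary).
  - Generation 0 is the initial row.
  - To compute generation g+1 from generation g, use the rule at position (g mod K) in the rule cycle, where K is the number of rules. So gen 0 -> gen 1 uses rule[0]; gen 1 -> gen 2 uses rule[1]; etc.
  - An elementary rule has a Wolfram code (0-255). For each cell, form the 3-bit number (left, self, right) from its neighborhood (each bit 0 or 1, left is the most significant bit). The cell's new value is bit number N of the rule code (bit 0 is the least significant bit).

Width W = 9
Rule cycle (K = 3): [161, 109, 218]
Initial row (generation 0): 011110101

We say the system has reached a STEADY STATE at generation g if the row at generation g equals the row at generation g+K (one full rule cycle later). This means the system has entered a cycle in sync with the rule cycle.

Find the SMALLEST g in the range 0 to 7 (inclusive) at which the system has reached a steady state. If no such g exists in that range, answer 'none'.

Gen 0: 011110101
Gen 1 (rule 161): 001101010
Gen 2 (rule 109): 101111110
Gen 3 (rule 218): 001111111
Gen 4 (rule 161): 100111110
Gen 5 (rule 109): 100100010
Gen 6 (rule 218): 011010101
Gen 7 (rule 161): 000101010
Gen 8 (rule 109): 110111110
Gen 9 (rule 218): 110111111
Gen 10 (rule 161): 001011110

Answer: none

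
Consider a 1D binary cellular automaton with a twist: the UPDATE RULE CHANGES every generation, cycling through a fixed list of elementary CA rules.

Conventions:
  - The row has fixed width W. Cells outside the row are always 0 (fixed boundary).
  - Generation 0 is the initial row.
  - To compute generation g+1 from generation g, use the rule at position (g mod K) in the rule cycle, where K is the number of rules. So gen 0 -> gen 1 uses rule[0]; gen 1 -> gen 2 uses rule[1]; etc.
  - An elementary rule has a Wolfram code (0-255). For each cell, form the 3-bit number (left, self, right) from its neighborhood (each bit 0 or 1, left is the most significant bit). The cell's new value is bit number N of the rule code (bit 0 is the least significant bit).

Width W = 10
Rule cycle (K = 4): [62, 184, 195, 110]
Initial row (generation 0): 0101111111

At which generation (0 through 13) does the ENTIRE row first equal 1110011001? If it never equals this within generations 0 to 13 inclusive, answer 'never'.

Answer: 4

Derivation:
Gen 0: 0101111111
Gen 1 (rule 62): 1111000000
Gen 2 (rule 184): 1110100000
Gen 3 (rule 195): 0110001111
Gen 4 (rule 110): 1110011001
Gen 5 (rule 62): 1001110111
Gen 6 (rule 184): 0101101110
Gen 7 (rule 195): 1000100110
Gen 8 (rule 110): 1001101110
Gen 9 (rule 62): 1111011001
Gen 10 (rule 184): 1110110100
Gen 11 (rule 195): 0110010001
Gen 12 (rule 110): 1110110011
Gen 13 (rule 62): 1001101110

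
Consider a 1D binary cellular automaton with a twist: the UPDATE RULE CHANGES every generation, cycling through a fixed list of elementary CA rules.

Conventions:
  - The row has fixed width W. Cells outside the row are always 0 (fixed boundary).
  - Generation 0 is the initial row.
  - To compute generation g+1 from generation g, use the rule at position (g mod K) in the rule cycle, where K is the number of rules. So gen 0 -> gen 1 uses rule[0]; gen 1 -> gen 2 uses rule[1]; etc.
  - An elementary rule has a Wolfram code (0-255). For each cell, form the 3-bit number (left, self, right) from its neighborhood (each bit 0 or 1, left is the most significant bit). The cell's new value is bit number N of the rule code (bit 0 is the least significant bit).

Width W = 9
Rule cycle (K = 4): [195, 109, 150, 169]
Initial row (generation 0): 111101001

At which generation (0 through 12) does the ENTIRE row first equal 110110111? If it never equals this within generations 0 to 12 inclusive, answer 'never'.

Answer: never

Derivation:
Gen 0: 111101001
Gen 1 (rule 195): 011100010
Gen 2 (rule 109): 010101010
Gen 3 (rule 150): 110101011
Gen 4 (rule 169): 101010110
Gen 5 (rule 195): 000000010
Gen 6 (rule 109): 111111010
Gen 7 (rule 150): 011110011
Gen 8 (rule 169): 011100010
Gen 9 (rule 195): 101101100
Gen 10 (rule 109): 111111101
Gen 11 (rule 150): 011111001
Gen 12 (rule 169): 011110000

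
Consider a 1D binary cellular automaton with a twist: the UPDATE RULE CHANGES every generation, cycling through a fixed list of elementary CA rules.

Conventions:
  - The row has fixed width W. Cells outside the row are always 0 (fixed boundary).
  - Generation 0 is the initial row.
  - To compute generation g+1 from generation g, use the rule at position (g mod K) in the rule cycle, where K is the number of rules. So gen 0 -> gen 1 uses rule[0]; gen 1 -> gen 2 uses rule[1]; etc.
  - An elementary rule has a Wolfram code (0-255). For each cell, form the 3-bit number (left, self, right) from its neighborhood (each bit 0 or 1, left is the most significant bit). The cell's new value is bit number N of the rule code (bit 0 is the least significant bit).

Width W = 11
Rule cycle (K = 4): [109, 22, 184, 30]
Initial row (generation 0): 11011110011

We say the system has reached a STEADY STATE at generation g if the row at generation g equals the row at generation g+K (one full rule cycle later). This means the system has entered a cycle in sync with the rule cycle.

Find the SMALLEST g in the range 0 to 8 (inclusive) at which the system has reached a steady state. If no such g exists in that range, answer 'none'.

Gen 0: 11011110011
Gen 1 (rule 109): 11110010011
Gen 2 (rule 22): 00001111100
Gen 3 (rule 184): 00001111010
Gen 4 (rule 30): 00011000011
Gen 5 (rule 109): 11011011011
Gen 6 (rule 22): 00000000000
Gen 7 (rule 184): 00000000000
Gen 8 (rule 30): 00000000000
Gen 9 (rule 109): 11111111111
Gen 10 (rule 22): 00000000000
Gen 11 (rule 184): 00000000000
Gen 12 (rule 30): 00000000000

Answer: 6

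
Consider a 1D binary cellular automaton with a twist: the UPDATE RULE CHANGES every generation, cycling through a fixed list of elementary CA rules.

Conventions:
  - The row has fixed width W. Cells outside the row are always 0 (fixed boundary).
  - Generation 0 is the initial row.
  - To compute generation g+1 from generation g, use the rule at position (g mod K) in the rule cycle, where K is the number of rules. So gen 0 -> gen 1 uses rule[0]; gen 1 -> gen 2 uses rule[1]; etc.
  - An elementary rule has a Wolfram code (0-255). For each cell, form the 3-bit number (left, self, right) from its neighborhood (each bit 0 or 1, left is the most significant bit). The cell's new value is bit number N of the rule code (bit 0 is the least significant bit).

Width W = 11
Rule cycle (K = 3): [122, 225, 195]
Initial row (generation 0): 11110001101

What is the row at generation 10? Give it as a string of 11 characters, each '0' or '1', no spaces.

Answer: 10011011111

Derivation:
Gen 0: 11110001101
Gen 1 (rule 122): 10011011110
Gen 2 (rule 225): 00001101110
Gen 3 (rule 195): 11110100110
Gen 4 (rule 122): 10011011111
Gen 5 (rule 225): 00001101111
Gen 6 (rule 195): 11110100111
Gen 7 (rule 122): 10011011101
Gen 8 (rule 225): 00001101110
Gen 9 (rule 195): 11110100110
Gen 10 (rule 122): 10011011111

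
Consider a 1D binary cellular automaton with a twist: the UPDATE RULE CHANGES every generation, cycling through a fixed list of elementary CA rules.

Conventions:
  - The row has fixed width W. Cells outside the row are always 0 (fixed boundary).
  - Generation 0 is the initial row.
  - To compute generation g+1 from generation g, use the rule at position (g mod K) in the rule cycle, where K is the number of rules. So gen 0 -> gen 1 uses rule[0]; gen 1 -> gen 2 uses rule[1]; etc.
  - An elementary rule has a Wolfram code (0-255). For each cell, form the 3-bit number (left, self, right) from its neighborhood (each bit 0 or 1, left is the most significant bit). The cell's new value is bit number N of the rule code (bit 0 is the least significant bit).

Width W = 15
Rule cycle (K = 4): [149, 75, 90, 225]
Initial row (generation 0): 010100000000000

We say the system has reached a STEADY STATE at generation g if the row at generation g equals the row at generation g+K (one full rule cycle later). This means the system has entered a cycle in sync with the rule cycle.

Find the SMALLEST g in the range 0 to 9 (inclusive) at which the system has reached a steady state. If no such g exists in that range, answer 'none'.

Answer: none

Derivation:
Gen 0: 010100000000000
Gen 1 (rule 149): 010111111111111
Gen 2 (rule 75): 100100000000001
Gen 3 (rule 90): 011010000000010
Gen 4 (rule 225): 001100111111000
Gen 5 (rule 149): 100010011110111
Gen 6 (rule 75): 001100110010101
Gen 7 (rule 90): 011111111100000
Gen 8 (rule 225): 001111111101111
Gen 9 (rule 149): 100111111000110
Gen 10 (rule 75): 001100001011110
Gen 11 (rule 90): 011110010010011
Gen 12 (rule 225): 001110000000001
Gen 13 (rule 149): 100101111111101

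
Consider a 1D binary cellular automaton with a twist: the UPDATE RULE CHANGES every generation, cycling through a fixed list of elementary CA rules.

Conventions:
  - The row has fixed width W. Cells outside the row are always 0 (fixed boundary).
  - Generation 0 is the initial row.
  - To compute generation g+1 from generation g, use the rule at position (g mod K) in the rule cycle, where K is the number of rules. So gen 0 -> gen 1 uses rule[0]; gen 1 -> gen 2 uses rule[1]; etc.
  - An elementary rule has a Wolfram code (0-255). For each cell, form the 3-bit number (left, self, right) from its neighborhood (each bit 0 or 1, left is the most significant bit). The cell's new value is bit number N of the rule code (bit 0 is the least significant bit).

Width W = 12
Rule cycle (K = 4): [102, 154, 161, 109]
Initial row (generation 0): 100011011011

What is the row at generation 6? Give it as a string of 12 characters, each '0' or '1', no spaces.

Gen 0: 100011011011
Gen 1 (rule 102): 100101101101
Gen 2 (rule 154): 011001001000
Gen 3 (rule 161): 000000000011
Gen 4 (rule 109): 111111111011
Gen 5 (rule 102): 000000001101
Gen 6 (rule 154): 000000011000

Answer: 000000011000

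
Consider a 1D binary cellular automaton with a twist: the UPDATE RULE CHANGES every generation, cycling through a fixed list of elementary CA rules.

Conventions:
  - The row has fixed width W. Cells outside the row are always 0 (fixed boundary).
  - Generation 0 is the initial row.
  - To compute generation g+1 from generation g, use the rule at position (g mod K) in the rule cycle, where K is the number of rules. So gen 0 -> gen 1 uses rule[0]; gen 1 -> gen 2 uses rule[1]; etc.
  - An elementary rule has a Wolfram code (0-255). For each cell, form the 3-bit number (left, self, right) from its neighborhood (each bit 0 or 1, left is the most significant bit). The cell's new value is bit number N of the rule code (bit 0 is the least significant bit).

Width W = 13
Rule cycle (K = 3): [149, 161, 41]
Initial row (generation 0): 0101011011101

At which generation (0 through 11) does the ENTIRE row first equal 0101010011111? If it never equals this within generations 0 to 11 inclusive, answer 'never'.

Gen 0: 0101011011101
Gen 1 (rule 149): 0101000001001
Gen 2 (rule 161): 0010011100000
Gen 3 (rule 41): 1000010001111
Gen 4 (rule 149): 1111011100110
Gen 5 (rule 161): 0110101000000
Gen 6 (rule 41): 0101010011111
Gen 7 (rule 149): 0101011001110
Gen 8 (rule 161): 0010100000100
Gen 9 (rule 41): 1001001110001
Gen 10 (rule 149): 1101100101101
Gen 11 (rule 161): 0010000010010

Answer: 6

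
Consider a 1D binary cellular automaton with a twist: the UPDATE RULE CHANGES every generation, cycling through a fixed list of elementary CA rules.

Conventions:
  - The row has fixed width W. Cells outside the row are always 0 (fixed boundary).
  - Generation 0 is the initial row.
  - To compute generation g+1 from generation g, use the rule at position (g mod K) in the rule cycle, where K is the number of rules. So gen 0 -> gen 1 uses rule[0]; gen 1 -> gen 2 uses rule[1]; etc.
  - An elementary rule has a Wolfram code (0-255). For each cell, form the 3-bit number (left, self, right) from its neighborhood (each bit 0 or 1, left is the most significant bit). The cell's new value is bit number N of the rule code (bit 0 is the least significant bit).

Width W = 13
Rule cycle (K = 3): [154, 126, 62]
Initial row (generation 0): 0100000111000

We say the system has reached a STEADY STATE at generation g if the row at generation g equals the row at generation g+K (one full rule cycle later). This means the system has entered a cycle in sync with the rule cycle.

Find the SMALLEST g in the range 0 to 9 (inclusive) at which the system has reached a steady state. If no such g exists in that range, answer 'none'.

Gen 0: 0100000111000
Gen 1 (rule 154): 1010001110100
Gen 2 (rule 126): 1111011011110
Gen 3 (rule 62): 1000110110001
Gen 4 (rule 154): 0101100101010
Gen 5 (rule 126): 1111111111111
Gen 6 (rule 62): 1000000000000
Gen 7 (rule 154): 0100000000000
Gen 8 (rule 126): 1110000000000
Gen 9 (rule 62): 1001000000000
Gen 10 (rule 154): 0110100000000
Gen 11 (rule 126): 1111110000000
Gen 12 (rule 62): 1000001000000

Answer: none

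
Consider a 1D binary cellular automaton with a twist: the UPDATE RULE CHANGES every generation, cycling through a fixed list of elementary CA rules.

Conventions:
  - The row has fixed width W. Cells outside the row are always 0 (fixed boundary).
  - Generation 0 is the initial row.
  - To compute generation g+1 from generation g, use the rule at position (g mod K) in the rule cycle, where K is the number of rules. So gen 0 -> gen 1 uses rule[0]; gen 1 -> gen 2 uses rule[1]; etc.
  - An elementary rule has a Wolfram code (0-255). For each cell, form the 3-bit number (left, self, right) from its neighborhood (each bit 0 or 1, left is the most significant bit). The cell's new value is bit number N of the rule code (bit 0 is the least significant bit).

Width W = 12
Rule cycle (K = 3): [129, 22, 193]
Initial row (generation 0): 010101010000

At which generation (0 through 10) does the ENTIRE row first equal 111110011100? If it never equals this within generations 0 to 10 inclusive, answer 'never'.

Answer: 8

Derivation:
Gen 0: 010101010000
Gen 1 (rule 129): 000000000111
Gen 2 (rule 22): 000000001000
Gen 3 (rule 193): 111111100011
Gen 4 (rule 129): 011111001000
Gen 5 (rule 22): 100000111100
Gen 6 (rule 193): 001110011101
Gen 7 (rule 129): 100100001000
Gen 8 (rule 22): 111110011100
Gen 9 (rule 193): 011110001101
Gen 10 (rule 129): 001100100000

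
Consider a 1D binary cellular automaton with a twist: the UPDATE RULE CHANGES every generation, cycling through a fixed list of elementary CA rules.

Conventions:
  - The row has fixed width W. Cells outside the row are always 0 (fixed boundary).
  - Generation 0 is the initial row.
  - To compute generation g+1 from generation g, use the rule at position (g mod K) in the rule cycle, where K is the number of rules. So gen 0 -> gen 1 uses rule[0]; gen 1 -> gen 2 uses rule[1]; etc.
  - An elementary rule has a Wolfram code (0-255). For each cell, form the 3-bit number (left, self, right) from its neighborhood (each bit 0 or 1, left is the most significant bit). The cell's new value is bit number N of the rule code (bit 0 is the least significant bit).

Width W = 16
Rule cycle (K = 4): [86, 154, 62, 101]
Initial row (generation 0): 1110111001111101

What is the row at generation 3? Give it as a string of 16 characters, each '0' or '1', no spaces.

Answer: 1111110011111100

Derivation:
Gen 0: 1110111001111101
Gen 1 (rule 86): 0010001110000101
Gen 2 (rule 154): 0101011101001000
Gen 3 (rule 62): 1111110011111100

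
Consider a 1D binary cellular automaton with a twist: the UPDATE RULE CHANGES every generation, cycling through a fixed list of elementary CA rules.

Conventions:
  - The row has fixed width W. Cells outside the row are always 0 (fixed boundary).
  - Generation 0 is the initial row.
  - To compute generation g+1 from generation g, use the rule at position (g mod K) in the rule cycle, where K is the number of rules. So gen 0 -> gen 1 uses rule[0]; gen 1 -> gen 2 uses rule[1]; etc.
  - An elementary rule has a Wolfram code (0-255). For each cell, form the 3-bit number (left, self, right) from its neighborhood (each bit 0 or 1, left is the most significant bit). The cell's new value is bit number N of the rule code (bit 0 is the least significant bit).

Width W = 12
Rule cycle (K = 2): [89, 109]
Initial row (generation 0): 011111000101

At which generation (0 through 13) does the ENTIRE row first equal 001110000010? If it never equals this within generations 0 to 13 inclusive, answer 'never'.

Answer: never

Derivation:
Gen 0: 011111000101
Gen 1 (rule 89): 010001110000
Gen 2 (rule 109): 010101010111
Gen 3 (rule 89): 000000000101
Gen 4 (rule 109): 111111110111
Gen 5 (rule 89): 100000010101
Gen 6 (rule 109): 101111011111
Gen 7 (rule 89): 001001010001
Gen 8 (rule 109): 101001110101
Gen 9 (rule 89): 000101010000
Gen 10 (rule 109): 110111110111
Gen 11 (rule 89): 110100010101
Gen 12 (rule 109): 111101011111
Gen 13 (rule 89): 100100010001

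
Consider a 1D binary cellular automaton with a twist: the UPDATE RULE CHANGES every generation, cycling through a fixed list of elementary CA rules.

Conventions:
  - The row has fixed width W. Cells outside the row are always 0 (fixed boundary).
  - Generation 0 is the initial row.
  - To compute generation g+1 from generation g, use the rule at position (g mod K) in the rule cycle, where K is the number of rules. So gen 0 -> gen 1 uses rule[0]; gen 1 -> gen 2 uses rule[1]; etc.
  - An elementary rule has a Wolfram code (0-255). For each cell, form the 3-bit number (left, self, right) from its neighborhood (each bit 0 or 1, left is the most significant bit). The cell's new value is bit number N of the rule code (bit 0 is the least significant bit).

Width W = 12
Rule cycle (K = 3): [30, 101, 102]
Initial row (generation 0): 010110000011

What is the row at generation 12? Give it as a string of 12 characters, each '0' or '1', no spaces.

Answer: 100111000110

Derivation:
Gen 0: 010110000011
Gen 1 (rule 30): 110101000110
Gen 2 (rule 101): 011111010010
Gen 3 (rule 102): 100001110110
Gen 4 (rule 30): 110011000101
Gen 5 (rule 101): 010001010111
Gen 6 (rule 102): 110011111001
Gen 7 (rule 30): 101110000111
Gen 8 (rule 101): 110010110001
Gen 9 (rule 102): 010111010011
Gen 10 (rule 30): 110100011110
Gen 11 (rule 101): 011101000010
Gen 12 (rule 102): 100111000110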